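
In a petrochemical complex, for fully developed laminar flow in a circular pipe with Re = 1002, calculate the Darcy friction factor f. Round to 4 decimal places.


f = 64 / Re
f = 64 / 1002
f = 0.0639


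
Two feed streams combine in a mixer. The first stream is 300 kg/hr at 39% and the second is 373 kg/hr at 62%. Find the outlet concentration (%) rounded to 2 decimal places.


Mass balance on solute: F1*x1 + F2*x2 = F3*x3
F3 = F1 + F2 = 300 + 373 = 673 kg/hr
x3 = (F1*x1 + F2*x2)/F3
x3 = (300*0.39 + 373*0.62) / 673
x3 = 51.75%


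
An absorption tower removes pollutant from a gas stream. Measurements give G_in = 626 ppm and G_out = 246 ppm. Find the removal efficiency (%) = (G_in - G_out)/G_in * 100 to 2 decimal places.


Efficiency = (G_in - G_out) / G_in * 100%
Efficiency = (626 - 246) / 626 * 100
Efficiency = 380 / 626 * 100
Efficiency = 60.70%


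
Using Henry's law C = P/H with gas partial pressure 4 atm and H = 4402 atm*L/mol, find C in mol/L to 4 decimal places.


C = P / H
C = 4 / 4402
C = 0.0009 mol/L


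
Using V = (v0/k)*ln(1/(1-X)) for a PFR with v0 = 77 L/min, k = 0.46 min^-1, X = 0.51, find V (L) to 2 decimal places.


V = (v0/k) * ln(1/(1-X))
V = (77/0.46) * ln(1/(1-0.51))
V = 167.391304 * ln(2.040816)
V = 167.391304 * 0.71335
V = 119.41 L


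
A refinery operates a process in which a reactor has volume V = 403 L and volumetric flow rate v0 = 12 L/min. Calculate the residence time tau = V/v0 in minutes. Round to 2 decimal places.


tau = V / v0
tau = 403 / 12
tau = 33.58 min


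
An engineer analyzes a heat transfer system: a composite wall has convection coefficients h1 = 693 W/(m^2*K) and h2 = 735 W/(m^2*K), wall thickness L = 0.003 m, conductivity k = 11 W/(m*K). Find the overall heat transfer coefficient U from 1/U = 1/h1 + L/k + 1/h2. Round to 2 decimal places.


1/U = 1/h1 + L/k + 1/h2
1/U = 1/693 + 0.003/11 + 1/735
1/U = 0.0014430014 + 0.0002727273 + 0.0013605442
1/U = 0.0030762729
U = 325.07 W/(m^2*K)


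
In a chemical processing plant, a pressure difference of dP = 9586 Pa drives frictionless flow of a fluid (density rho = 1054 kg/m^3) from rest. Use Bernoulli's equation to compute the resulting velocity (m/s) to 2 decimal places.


v = sqrt(2*dP/rho)
v = sqrt(2*9586/1054)
v = sqrt(18.189753)
v = 4.26 m/s


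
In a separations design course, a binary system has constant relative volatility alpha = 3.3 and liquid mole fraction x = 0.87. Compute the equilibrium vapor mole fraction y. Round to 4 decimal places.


y = alpha*x / (1 + (alpha-1)*x)
y = 3.3*0.87 / (1 + (3.3-1)*0.87)
y = 2.871 / (1 + 2.001)
y = 2.871 / 3.001
y = 0.9567


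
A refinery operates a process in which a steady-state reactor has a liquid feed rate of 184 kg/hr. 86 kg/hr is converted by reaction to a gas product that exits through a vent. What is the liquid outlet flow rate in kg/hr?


Steady-state mass balance on the main outlet: F_out = F_in - F_removed
F_out = 184 - 86
F_out = 98 kg/hr


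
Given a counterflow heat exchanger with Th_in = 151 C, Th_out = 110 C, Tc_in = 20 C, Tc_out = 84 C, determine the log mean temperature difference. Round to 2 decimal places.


dT1 = Th_in - Tc_out = 151 - 84 = 67
dT2 = Th_out - Tc_in = 110 - 20 = 90
LMTD = (dT1 - dT2) / ln(dT1/dT2)
LMTD = (67 - 90) / ln(67/90)
LMTD = 77.94 K


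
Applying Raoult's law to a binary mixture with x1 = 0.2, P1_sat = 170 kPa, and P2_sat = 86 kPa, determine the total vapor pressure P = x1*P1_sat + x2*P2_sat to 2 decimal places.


P = x1*P1_sat + x2*P2_sat
x2 = 1 - x1 = 1 - 0.2 = 0.8
P = 0.2*170 + 0.8*86
P = 34.0 + 68.8
P = 102.80 kPa


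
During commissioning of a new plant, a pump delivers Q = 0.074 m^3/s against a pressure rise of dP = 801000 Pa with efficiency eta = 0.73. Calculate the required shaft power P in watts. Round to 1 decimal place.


P = Q * dP / eta
P = 0.074 * 801000 / 0.73
P = 59274.0 / 0.73
P = 81197.3 W


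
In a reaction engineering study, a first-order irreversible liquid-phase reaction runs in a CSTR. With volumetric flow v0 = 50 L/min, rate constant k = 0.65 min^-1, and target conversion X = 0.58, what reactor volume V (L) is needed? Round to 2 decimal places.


V = v0 * X / (k * (1 - X))
V = 50 * 0.58 / (0.65 * (1 - 0.58))
V = 29.0 / (0.65 * 0.42)
V = 29.0 / 0.273
V = 106.23 L


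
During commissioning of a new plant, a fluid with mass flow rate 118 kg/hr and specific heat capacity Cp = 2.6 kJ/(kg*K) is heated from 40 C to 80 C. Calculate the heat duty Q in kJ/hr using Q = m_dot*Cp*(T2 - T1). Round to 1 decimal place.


Q = m_dot * Cp * (T2 - T1)
Q = 118 * 2.6 * (80 - 40)
Q = 118 * 2.6 * 40
Q = 12272.0 kJ/hr


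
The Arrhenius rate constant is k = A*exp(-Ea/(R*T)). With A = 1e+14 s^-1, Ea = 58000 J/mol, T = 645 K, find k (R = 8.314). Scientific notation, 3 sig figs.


k = A * exp(-Ea/(R*T))
k = 1e+14 * exp(-58000 / (8.314 * 645))
k = 1e+14 * exp(-10.81579)
k = 2.01e+09


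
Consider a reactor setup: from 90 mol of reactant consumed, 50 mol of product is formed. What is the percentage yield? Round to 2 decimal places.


Yield = (moles product / moles consumed) * 100%
Yield = (50 / 90) * 100
Yield = 0.5556 * 100
Yield = 55.56%


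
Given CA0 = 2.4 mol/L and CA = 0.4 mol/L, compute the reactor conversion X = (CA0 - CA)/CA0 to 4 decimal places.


X = (CA0 - CA) / CA0
X = (2.4 - 0.4) / 2.4
X = 2.0 / 2.4
X = 0.8333


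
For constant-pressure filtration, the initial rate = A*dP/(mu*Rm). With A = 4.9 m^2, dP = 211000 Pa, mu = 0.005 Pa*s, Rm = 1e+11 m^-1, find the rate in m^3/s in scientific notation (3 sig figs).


rate = A * dP / (mu * Rm)
rate = 4.9 * 211000 / (0.005 * 1e+11)
rate = 1033900.0 / 5.000e+08
rate = 2.07e-03 m^3/s


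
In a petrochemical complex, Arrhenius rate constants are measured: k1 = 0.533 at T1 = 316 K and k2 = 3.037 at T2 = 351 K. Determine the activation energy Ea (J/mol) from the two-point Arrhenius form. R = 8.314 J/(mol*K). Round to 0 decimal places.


Ea = R * ln(k2/k1) / (1/T1 - 1/T2)
ln(k2/k1) = ln(3.037/0.533) = 1.740104
1/T1 - 1/T2 = 1/316 - 1/351 = 0.000315554113
Ea = 8.314 * 1.740104 / 0.000315554113
Ea = 45847 J/mol


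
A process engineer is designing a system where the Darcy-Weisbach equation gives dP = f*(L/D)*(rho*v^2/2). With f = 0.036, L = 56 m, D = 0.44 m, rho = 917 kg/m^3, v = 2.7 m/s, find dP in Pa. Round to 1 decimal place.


dP = f * (L/D) * (rho*v^2/2)
dP = 0.036 * (56/0.44) * (917*2.7^2/2)
L/D = 127.27272727
rho*v^2/2 = 917*7.29/2 = 3342.465
dP = 0.036 * 127.27272727 * 3342.465
dP = 15314.6 Pa


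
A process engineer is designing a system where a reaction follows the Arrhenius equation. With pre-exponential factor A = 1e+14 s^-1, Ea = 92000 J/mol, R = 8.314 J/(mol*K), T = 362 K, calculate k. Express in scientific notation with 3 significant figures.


k = A * exp(-Ea/(R*T))
k = 1e+14 * exp(-92000 / (8.314 * 362))
k = 1e+14 * exp(-30.568156)
k = 5.30e+00


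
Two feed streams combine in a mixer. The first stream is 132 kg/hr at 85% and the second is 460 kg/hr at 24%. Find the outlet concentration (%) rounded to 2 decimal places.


Mass balance on solute: F1*x1 + F2*x2 = F3*x3
F3 = F1 + F2 = 132 + 460 = 592 kg/hr
x3 = (F1*x1 + F2*x2)/F3
x3 = (132*0.85 + 460*0.24) / 592
x3 = 37.60%


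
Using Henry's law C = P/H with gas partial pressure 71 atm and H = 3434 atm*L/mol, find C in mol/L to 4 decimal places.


C = P / H
C = 71 / 3434
C = 0.0207 mol/L


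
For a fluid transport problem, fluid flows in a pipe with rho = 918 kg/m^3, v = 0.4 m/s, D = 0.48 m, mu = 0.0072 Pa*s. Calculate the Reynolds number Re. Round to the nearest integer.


Re = rho * v * D / mu
Re = 918 * 0.4 * 0.48 / 0.0072
Re = 176.256 / 0.0072
Re = 24480


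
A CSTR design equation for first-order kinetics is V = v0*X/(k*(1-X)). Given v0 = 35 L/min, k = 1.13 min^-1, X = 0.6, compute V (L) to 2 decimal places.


V = v0 * X / (k * (1 - X))
V = 35 * 0.6 / (1.13 * (1 - 0.6))
V = 21.0 / (1.13 * 0.4)
V = 21.0 / 0.452
V = 46.46 L


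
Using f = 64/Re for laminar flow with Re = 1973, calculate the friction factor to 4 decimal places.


f = 64 / Re
f = 64 / 1973
f = 0.0324


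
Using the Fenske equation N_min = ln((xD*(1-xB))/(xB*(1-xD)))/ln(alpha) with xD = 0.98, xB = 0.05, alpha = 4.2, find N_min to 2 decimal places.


N_min = ln((xD*(1-xB))/(xB*(1-xD))) / ln(alpha)
Numerator inside ln: 0.931 / 0.001 = 931.0
ln(931.0) = 6.836259
ln(alpha) = ln(4.2) = 1.435085
N_min = 6.836259 / 1.435085 = 4.76


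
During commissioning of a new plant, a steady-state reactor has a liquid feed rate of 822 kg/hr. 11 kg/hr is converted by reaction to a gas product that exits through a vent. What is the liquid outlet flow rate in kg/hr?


Steady-state mass balance on the main outlet: F_out = F_in - F_removed
F_out = 822 - 11
F_out = 811 kg/hr


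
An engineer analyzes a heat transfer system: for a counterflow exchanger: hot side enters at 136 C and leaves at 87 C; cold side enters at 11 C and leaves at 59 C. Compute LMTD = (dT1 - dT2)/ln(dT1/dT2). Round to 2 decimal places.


dT1 = Th_in - Tc_out = 136 - 59 = 77
dT2 = Th_out - Tc_in = 87 - 11 = 76
LMTD = (dT1 - dT2) / ln(dT1/dT2)
LMTD = (77 - 76) / ln(77/76)
LMTD = 76.50 K


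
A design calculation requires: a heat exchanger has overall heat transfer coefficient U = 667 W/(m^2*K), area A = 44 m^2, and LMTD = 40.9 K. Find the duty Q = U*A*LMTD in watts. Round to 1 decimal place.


Q = U * A * LMTD
Q = 667 * 44 * 40.9
Q = 1200333.2 W


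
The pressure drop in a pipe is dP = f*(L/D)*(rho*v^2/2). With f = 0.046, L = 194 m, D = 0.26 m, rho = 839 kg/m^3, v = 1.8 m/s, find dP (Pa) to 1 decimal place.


dP = f * (L/D) * (rho*v^2/2)
dP = 0.046 * (194/0.26) * (839*1.8^2/2)
L/D = 746.15384615
rho*v^2/2 = 839*3.24/2 = 1359.18
dP = 0.046 * 746.15384615 * 1359.18
dP = 46651.2 Pa


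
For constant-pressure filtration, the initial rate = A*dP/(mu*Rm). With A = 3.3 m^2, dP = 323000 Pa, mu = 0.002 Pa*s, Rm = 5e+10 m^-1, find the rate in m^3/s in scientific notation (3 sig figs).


rate = A * dP / (mu * Rm)
rate = 3.3 * 323000 / (0.002 * 5e+10)
rate = 1065900.0 / 1.000e+08
rate = 1.07e-02 m^3/s


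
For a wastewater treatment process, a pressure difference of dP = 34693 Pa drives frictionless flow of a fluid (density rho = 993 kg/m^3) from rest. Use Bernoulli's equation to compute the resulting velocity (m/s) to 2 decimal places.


v = sqrt(2*dP/rho)
v = sqrt(2*34693/993)
v = sqrt(69.875126)
v = 8.36 m/s


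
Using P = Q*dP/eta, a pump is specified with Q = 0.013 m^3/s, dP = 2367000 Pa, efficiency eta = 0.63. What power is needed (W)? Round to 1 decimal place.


P = Q * dP / eta
P = 0.013 * 2367000 / 0.63
P = 30771.0 / 0.63
P = 48842.9 W


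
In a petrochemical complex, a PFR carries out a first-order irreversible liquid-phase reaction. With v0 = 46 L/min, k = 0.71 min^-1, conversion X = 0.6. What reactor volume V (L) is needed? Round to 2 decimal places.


V = (v0/k) * ln(1/(1-X))
V = (46/0.71) * ln(1/(1-0.6))
V = 64.788732 * ln(2.5)
V = 64.788732 * 0.916291
V = 59.37 L


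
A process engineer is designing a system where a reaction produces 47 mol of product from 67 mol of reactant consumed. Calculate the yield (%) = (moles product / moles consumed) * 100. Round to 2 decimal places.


Yield = (moles product / moles consumed) * 100%
Yield = (47 / 67) * 100
Yield = 0.7015 * 100
Yield = 70.15%


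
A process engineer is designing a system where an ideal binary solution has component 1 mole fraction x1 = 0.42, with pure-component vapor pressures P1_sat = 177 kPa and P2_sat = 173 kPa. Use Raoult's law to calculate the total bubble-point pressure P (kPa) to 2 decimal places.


P = x1*P1_sat + x2*P2_sat
x2 = 1 - x1 = 1 - 0.42 = 0.58
P = 0.42*177 + 0.58*173
P = 74.34 + 100.34
P = 174.68 kPa


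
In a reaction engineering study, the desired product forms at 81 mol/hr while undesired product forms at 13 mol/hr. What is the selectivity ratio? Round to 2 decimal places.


S = desired product rate / undesired product rate
S = 81 / 13
S = 6.23


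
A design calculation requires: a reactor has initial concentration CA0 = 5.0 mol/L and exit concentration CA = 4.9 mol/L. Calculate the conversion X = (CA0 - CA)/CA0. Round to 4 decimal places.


X = (CA0 - CA) / CA0
X = (5.0 - 4.9) / 5.0
X = 0.1 / 5.0
X = 0.0200


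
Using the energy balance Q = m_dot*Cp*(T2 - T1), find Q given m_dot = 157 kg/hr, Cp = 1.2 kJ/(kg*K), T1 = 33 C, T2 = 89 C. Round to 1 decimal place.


Q = m_dot * Cp * (T2 - T1)
Q = 157 * 1.2 * (89 - 33)
Q = 157 * 1.2 * 56
Q = 10550.4 kJ/hr


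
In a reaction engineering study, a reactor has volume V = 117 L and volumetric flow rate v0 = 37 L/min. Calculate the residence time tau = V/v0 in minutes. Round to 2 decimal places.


tau = V / v0
tau = 117 / 37
tau = 3.16 min


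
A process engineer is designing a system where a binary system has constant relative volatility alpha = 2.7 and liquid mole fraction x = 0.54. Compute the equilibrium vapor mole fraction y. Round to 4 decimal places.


y = alpha*x / (1 + (alpha-1)*x)
y = 2.7*0.54 / (1 + (2.7-1)*0.54)
y = 1.458 / (1 + 0.918)
y = 1.458 / 1.918
y = 0.7602


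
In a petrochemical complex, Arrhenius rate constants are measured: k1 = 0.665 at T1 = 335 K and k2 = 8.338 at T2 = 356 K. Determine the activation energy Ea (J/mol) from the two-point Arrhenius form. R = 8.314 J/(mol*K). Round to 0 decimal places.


Ea = R * ln(k2/k1) / (1/T1 - 1/T2)
ln(k2/k1) = ln(8.338/0.665) = 2.5287916
1/T1 - 1/T2 = 1/335 - 1/356 = 0.000176085863
Ea = 8.314 * 2.5287916 / 0.000176085863
Ea = 119398 J/mol


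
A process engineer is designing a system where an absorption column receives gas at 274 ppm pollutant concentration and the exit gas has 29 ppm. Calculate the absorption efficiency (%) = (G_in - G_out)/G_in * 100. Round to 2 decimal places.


Efficiency = (G_in - G_out) / G_in * 100%
Efficiency = (274 - 29) / 274 * 100
Efficiency = 245 / 274 * 100
Efficiency = 89.42%


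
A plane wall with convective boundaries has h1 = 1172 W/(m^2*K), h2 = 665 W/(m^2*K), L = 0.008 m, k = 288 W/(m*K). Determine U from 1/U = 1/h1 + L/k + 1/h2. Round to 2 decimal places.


1/U = 1/h1 + L/k + 1/h2
1/U = 1/1172 + 0.008/288 + 1/665
1/U = 0.0008532423 + 2.77778e-05 + 0.0015037594
1/U = 0.0023847795
U = 419.33 W/(m^2*K)


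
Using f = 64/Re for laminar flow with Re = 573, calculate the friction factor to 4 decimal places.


f = 64 / Re
f = 64 / 573
f = 0.1117


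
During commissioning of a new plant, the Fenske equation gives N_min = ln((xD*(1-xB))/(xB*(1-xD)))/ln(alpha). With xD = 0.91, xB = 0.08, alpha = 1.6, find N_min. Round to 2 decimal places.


N_min = ln((xD*(1-xB))/(xB*(1-xD))) / ln(alpha)
Numerator inside ln: 0.8372 / 0.0072 = 116.277778
ln(116.277778) = 4.755982
ln(alpha) = ln(1.6) = 0.470004
N_min = 4.755982 / 0.470004 = 10.12


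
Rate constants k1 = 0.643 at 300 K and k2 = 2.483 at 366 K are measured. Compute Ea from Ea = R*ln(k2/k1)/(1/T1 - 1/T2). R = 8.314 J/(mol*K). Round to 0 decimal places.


Ea = R * ln(k2/k1) / (1/T1 - 1/T2)
ln(k2/k1) = ln(2.483/0.643) = 1.3510781
1/T1 - 1/T2 = 1/300 - 1/366 = 0.000601092896
Ea = 8.314 * 1.3510781 / 0.000601092896
Ea = 18687 J/mol


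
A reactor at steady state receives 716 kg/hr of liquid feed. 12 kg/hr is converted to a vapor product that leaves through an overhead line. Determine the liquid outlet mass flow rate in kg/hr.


Steady-state mass balance on the main outlet: F_out = F_in - F_removed
F_out = 716 - 12
F_out = 704 kg/hr


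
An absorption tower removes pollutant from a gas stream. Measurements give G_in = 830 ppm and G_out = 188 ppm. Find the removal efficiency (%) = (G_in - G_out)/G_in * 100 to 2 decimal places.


Efficiency = (G_in - G_out) / G_in * 100%
Efficiency = (830 - 188) / 830 * 100
Efficiency = 642 / 830 * 100
Efficiency = 77.35%


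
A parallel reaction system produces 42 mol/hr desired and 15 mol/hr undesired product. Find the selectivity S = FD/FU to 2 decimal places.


S = desired product rate / undesired product rate
S = 42 / 15
S = 2.80


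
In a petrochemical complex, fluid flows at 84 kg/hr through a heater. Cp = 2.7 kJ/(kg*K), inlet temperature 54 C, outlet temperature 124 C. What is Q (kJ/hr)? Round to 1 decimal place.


Q = m_dot * Cp * (T2 - T1)
Q = 84 * 2.7 * (124 - 54)
Q = 84 * 2.7 * 70
Q = 15876.0 kJ/hr


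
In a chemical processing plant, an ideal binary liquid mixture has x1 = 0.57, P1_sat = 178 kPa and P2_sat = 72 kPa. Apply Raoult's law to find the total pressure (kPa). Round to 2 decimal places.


P = x1*P1_sat + x2*P2_sat
x2 = 1 - x1 = 1 - 0.57 = 0.43
P = 0.57*178 + 0.43*72
P = 101.46 + 30.96
P = 132.42 kPa


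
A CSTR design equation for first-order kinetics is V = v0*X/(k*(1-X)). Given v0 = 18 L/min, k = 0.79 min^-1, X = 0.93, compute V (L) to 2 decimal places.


V = v0 * X / (k * (1 - X))
V = 18 * 0.93 / (0.79 * (1 - 0.93))
V = 16.74 / (0.79 * 0.07)
V = 16.74 / 0.0553
V = 302.71 L


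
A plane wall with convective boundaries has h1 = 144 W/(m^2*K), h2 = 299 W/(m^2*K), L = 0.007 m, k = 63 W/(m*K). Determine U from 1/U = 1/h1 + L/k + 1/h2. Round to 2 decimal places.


1/U = 1/h1 + L/k + 1/h2
1/U = 1/144 + 0.007/63 + 1/299
1/U = 0.0069444444 + 0.0001111111 + 0.0033444816
1/U = 0.0104000371
U = 96.15 W/(m^2*K)


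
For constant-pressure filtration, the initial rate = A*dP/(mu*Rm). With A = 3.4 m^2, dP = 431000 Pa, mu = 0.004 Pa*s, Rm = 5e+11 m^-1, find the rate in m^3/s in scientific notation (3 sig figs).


rate = A * dP / (mu * Rm)
rate = 3.4 * 431000 / (0.004 * 5e+11)
rate = 1465400.0 / 2.000e+09
rate = 7.33e-04 m^3/s


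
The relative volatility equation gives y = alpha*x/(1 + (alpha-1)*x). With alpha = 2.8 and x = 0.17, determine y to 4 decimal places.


y = alpha*x / (1 + (alpha-1)*x)
y = 2.8*0.17 / (1 + (2.8-1)*0.17)
y = 0.476 / (1 + 0.306)
y = 0.476 / 1.306
y = 0.3645


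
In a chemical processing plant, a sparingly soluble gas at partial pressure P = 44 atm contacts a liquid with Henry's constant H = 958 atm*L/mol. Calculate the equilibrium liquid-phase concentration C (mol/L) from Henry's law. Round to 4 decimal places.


C = P / H
C = 44 / 958
C = 0.0459 mol/L


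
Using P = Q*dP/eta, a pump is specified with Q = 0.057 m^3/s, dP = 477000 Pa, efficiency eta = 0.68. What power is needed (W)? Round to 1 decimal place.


P = Q * dP / eta
P = 0.057 * 477000 / 0.68
P = 27189.0 / 0.68
P = 39983.8 W


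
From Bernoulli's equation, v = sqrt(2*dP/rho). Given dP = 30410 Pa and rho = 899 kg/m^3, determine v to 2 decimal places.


v = sqrt(2*dP/rho)
v = sqrt(2*30410/899)
v = sqrt(67.652948)
v = 8.23 m/s


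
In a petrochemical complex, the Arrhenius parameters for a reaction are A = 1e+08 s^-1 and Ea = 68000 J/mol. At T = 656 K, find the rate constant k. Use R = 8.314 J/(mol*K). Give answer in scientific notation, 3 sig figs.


k = A * exp(-Ea/(R*T))
k = 1e+08 * exp(-68000 / (8.314 * 656))
k = 1e+08 * exp(-12.46795)
k = 3.85e+02


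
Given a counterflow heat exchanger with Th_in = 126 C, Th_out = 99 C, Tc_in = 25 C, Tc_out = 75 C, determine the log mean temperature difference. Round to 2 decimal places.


dT1 = Th_in - Tc_out = 126 - 75 = 51
dT2 = Th_out - Tc_in = 99 - 25 = 74
LMTD = (dT1 - dT2) / ln(dT1/dT2)
LMTD = (51 - 74) / ln(51/74)
LMTD = 61.79 K


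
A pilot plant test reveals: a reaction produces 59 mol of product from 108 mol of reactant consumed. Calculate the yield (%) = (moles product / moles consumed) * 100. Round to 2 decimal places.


Yield = (moles product / moles consumed) * 100%
Yield = (59 / 108) * 100
Yield = 0.5463 * 100
Yield = 54.63%


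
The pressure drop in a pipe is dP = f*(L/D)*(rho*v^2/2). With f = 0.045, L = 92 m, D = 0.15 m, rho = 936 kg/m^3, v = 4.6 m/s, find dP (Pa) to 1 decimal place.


dP = f * (L/D) * (rho*v^2/2)
dP = 0.045 * (92/0.15) * (936*4.6^2/2)
L/D = 613.33333333
rho*v^2/2 = 936*21.16/2 = 9902.88
dP = 0.045 * 613.33333333 * 9902.88
dP = 273319.5 Pa


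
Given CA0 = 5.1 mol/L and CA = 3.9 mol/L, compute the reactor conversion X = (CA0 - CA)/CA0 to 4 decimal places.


X = (CA0 - CA) / CA0
X = (5.1 - 3.9) / 5.1
X = 1.2 / 5.1
X = 0.2353


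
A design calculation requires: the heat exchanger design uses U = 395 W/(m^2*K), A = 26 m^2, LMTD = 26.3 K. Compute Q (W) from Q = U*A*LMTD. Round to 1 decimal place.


Q = U * A * LMTD
Q = 395 * 26 * 26.3
Q = 270101.0 W


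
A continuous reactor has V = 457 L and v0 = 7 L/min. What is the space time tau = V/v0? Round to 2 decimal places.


tau = V / v0
tau = 457 / 7
tau = 65.29 min


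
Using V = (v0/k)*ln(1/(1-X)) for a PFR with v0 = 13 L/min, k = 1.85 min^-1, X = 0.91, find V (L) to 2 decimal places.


V = (v0/k) * ln(1/(1-X))
V = (13/1.85) * ln(1/(1-0.91))
V = 7.027027 * ln(11.111111)
V = 7.027027 * 2.407946
V = 16.92 L


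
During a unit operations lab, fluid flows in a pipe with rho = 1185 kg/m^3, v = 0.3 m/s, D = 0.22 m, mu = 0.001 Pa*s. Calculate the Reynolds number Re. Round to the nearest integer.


Re = rho * v * D / mu
Re = 1185 * 0.3 * 0.22 / 0.001
Re = 78.21 / 0.001
Re = 78210


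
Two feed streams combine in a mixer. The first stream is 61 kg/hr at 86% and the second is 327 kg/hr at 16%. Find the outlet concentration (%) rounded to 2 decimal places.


Mass balance on solute: F1*x1 + F2*x2 = F3*x3
F3 = F1 + F2 = 61 + 327 = 388 kg/hr
x3 = (F1*x1 + F2*x2)/F3
x3 = (61*0.86 + 327*0.16) / 388
x3 = 27.01%


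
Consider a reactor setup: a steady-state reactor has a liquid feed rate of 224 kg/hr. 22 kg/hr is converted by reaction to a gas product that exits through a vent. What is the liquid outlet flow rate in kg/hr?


Steady-state mass balance on the main outlet: F_out = F_in - F_removed
F_out = 224 - 22
F_out = 202 kg/hr


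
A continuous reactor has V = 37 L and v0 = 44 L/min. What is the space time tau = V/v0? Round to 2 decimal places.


tau = V / v0
tau = 37 / 44
tau = 0.84 min


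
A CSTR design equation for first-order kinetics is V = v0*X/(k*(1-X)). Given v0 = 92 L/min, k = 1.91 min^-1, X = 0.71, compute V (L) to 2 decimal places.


V = v0 * X / (k * (1 - X))
V = 92 * 0.71 / (1.91 * (1 - 0.71))
V = 65.32 / (1.91 * 0.29)
V = 65.32 / 0.5539
V = 117.93 L


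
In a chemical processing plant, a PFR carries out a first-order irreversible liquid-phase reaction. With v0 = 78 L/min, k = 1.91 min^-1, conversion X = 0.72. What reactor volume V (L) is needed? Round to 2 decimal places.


V = (v0/k) * ln(1/(1-X))
V = (78/1.91) * ln(1/(1-0.72))
V = 40.837696 * ln(3.571429)
V = 40.837696 * 1.272966
V = 51.98 L


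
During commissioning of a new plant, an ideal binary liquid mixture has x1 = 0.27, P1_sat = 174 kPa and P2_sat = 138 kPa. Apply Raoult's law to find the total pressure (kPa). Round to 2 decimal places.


P = x1*P1_sat + x2*P2_sat
x2 = 1 - x1 = 1 - 0.27 = 0.73
P = 0.27*174 + 0.73*138
P = 46.98 + 100.74
P = 147.72 kPa


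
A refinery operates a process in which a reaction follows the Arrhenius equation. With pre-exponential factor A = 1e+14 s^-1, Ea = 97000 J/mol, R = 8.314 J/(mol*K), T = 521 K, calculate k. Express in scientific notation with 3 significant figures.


k = A * exp(-Ea/(R*T))
k = 1e+14 * exp(-97000 / (8.314 * 521))
k = 1e+14 * exp(-22.393604)
k = 1.88e+04


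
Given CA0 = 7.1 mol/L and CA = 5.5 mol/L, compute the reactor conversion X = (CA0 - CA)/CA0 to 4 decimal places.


X = (CA0 - CA) / CA0
X = (7.1 - 5.5) / 7.1
X = 1.6 / 7.1
X = 0.2254


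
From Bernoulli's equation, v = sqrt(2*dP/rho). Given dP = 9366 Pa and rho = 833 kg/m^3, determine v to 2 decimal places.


v = sqrt(2*dP/rho)
v = sqrt(2*9366/833)
v = sqrt(22.487395)
v = 4.74 m/s


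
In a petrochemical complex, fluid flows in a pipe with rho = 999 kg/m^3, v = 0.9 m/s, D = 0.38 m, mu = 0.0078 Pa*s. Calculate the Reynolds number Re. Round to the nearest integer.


Re = rho * v * D / mu
Re = 999 * 0.9 * 0.38 / 0.0078
Re = 341.658 / 0.0078
Re = 43802


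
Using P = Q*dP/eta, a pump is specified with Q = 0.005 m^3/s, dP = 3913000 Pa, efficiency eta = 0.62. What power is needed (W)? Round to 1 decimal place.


P = Q * dP / eta
P = 0.005 * 3913000 / 0.62
P = 19565.0 / 0.62
P = 31556.5 W


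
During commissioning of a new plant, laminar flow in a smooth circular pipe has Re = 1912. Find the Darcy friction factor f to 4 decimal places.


f = 64 / Re
f = 64 / 1912
f = 0.0335


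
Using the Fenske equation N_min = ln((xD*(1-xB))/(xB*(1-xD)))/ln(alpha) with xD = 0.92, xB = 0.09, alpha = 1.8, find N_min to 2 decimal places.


N_min = ln((xD*(1-xB))/(xB*(1-xD))) / ln(alpha)
Numerator inside ln: 0.8372 / 0.0072 = 116.277778
ln(116.277778) = 4.755982
ln(alpha) = ln(1.8) = 0.587787
N_min = 4.755982 / 0.587787 = 8.09


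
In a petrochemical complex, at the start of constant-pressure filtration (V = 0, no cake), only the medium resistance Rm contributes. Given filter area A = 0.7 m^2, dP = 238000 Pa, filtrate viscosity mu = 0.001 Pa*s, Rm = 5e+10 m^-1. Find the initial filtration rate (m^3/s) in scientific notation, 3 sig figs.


rate = A * dP / (mu * Rm)
rate = 0.7 * 238000 / (0.001 * 5e+10)
rate = 166600.0 / 5.000e+07
rate = 3.33e-03 m^3/s


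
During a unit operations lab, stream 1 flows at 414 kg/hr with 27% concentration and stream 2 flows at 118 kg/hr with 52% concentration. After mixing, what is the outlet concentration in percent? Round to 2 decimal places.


Mass balance on solute: F1*x1 + F2*x2 = F3*x3
F3 = F1 + F2 = 414 + 118 = 532 kg/hr
x3 = (F1*x1 + F2*x2)/F3
x3 = (414*0.27 + 118*0.52) / 532
x3 = 32.55%


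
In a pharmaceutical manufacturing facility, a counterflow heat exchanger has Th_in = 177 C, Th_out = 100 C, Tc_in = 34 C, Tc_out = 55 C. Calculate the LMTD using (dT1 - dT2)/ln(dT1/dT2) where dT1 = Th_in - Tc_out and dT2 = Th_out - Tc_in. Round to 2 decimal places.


dT1 = Th_in - Tc_out = 177 - 55 = 122
dT2 = Th_out - Tc_in = 100 - 34 = 66
LMTD = (dT1 - dT2) / ln(dT1/dT2)
LMTD = (122 - 66) / ln(122/66)
LMTD = 91.15 K


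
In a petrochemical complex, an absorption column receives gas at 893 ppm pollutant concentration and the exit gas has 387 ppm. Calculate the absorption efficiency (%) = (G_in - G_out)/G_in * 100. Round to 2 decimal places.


Efficiency = (G_in - G_out) / G_in * 100%
Efficiency = (893 - 387) / 893 * 100
Efficiency = 506 / 893 * 100
Efficiency = 56.66%


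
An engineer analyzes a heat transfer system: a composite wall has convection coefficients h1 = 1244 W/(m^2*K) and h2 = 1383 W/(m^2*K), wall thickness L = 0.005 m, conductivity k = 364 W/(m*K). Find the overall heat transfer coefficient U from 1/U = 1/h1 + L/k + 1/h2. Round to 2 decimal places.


1/U = 1/h1 + L/k + 1/h2
1/U = 1/1244 + 0.005/364 + 1/1383
1/U = 0.0008038585 + 1.37363e-05 + 0.0007230658
1/U = 0.0015406606
U = 649.07 W/(m^2*K)


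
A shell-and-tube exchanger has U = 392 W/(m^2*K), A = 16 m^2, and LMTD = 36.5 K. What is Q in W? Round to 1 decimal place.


Q = U * A * LMTD
Q = 392 * 16 * 36.5
Q = 228928.0 W


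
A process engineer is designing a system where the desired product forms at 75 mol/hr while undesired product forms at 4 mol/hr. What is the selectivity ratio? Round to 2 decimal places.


S = desired product rate / undesired product rate
S = 75 / 4
S = 18.75


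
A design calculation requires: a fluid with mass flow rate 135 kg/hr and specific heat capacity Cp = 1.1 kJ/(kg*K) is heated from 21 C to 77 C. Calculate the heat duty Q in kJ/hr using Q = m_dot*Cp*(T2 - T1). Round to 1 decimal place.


Q = m_dot * Cp * (T2 - T1)
Q = 135 * 1.1 * (77 - 21)
Q = 135 * 1.1 * 56
Q = 8316.0 kJ/hr


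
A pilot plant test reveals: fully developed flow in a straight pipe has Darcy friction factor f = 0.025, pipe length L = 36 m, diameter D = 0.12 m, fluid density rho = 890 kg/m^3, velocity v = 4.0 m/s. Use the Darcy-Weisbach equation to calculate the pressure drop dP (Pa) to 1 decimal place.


dP = f * (L/D) * (rho*v^2/2)
dP = 0.025 * (36/0.12) * (890*4.0^2/2)
L/D = 300.0
rho*v^2/2 = 890*16.0/2 = 7120.0
dP = 0.025 * 300.0 * 7120.0
dP = 53400.0 Pa


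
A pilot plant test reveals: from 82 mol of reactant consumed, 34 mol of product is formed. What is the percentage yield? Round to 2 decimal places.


Yield = (moles product / moles consumed) * 100%
Yield = (34 / 82) * 100
Yield = 0.4146 * 100
Yield = 41.46%


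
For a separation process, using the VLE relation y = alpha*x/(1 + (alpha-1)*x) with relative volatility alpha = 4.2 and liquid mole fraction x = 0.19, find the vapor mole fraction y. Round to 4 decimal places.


y = alpha*x / (1 + (alpha-1)*x)
y = 4.2*0.19 / (1 + (4.2-1)*0.19)
y = 0.798 / (1 + 0.608)
y = 0.798 / 1.608
y = 0.4963


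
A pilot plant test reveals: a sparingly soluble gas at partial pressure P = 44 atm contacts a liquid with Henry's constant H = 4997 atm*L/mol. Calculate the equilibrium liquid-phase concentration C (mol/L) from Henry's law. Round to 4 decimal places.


C = P / H
C = 44 / 4997
C = 0.0088 mol/L


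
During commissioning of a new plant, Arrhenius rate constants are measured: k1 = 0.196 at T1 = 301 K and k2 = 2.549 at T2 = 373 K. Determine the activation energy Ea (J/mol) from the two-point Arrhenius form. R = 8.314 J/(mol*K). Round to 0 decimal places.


Ea = R * ln(k2/k1) / (1/T1 - 1/T2)
ln(k2/k1) = ln(2.549/0.196) = 2.5653417
1/T1 - 1/T2 = 1/301 - 1/373 = 0.000641293989
Ea = 8.314 * 2.5653417 / 0.000641293989
Ea = 33258 J/mol


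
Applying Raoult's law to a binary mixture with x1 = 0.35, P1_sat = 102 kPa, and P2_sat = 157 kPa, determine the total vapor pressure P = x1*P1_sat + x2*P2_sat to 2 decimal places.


P = x1*P1_sat + x2*P2_sat
x2 = 1 - x1 = 1 - 0.35 = 0.65
P = 0.35*102 + 0.65*157
P = 35.7 + 102.05
P = 137.75 kPa


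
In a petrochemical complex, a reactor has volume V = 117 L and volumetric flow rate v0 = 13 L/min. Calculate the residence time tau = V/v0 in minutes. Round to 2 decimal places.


tau = V / v0
tau = 117 / 13
tau = 9.00 min


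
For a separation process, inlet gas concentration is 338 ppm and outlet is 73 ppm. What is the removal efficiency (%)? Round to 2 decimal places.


Efficiency = (G_in - G_out) / G_in * 100%
Efficiency = (338 - 73) / 338 * 100
Efficiency = 265 / 338 * 100
Efficiency = 78.40%


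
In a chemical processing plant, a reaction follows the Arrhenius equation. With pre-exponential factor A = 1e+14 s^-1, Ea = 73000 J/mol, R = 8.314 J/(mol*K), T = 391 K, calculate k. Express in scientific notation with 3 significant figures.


k = A * exp(-Ea/(R*T))
k = 1e+14 * exp(-73000 / (8.314 * 391))
k = 1e+14 * exp(-22.45619)
k = 1.77e+04


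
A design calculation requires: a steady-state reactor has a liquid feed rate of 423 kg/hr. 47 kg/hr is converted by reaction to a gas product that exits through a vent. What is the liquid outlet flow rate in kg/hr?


Steady-state mass balance on the main outlet: F_out = F_in - F_removed
F_out = 423 - 47
F_out = 376 kg/hr


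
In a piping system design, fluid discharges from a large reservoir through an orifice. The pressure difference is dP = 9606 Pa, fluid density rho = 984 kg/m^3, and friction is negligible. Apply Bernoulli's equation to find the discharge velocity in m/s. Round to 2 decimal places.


v = sqrt(2*dP/rho)
v = sqrt(2*9606/984)
v = sqrt(19.52439)
v = 4.42 m/s


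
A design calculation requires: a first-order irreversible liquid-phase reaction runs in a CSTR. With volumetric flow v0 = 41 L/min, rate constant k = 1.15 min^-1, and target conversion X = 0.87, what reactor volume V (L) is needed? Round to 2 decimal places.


V = v0 * X / (k * (1 - X))
V = 41 * 0.87 / (1.15 * (1 - 0.87))
V = 35.67 / (1.15 * 0.13)
V = 35.67 / 0.1495
V = 238.60 L


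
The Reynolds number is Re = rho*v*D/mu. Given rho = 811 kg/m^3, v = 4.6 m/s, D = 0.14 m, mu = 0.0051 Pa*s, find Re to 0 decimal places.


Re = rho * v * D / mu
Re = 811 * 4.6 * 0.14 / 0.0051
Re = 522.284 / 0.0051
Re = 102409


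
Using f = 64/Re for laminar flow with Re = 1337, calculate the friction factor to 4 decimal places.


f = 64 / Re
f = 64 / 1337
f = 0.0479


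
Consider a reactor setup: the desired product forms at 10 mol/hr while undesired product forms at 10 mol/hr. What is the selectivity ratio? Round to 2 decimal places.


S = desired product rate / undesired product rate
S = 10 / 10
S = 1.00


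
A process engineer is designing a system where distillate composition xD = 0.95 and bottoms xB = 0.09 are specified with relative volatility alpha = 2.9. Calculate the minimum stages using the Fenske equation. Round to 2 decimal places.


N_min = ln((xD*(1-xB))/(xB*(1-xD))) / ln(alpha)
Numerator inside ln: 0.8645 / 0.0045 = 192.111111
ln(192.111111) = 5.258074
ln(alpha) = ln(2.9) = 1.064711
N_min = 5.258074 / 1.064711 = 4.94


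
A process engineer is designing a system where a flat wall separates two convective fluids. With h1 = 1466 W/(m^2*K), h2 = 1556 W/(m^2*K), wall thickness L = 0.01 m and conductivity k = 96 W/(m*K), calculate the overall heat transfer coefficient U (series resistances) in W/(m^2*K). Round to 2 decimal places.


1/U = 1/h1 + L/k + 1/h2
1/U = 1/1466 + 0.01/96 + 1/1556
1/U = 0.0006821282 + 0.0001041667 + 0.0006426735
1/U = 0.0014289684
U = 699.81 W/(m^2*K)


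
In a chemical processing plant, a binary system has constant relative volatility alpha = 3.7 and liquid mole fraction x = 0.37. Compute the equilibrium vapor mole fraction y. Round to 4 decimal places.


y = alpha*x / (1 + (alpha-1)*x)
y = 3.7*0.37 / (1 + (3.7-1)*0.37)
y = 1.369 / (1 + 0.999)
y = 1.369 / 1.999
y = 0.6848


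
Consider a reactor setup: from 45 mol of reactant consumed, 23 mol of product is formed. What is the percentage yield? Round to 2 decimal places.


Yield = (moles product / moles consumed) * 100%
Yield = (23 / 45) * 100
Yield = 0.5111 * 100
Yield = 51.11%


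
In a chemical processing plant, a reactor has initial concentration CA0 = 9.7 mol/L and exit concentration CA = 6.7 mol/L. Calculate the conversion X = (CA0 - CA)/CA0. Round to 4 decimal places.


X = (CA0 - CA) / CA0
X = (9.7 - 6.7) / 9.7
X = 3.0 / 9.7
X = 0.3093


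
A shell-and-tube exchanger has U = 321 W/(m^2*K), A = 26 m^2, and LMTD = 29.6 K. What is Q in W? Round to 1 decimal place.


Q = U * A * LMTD
Q = 321 * 26 * 29.6
Q = 247041.6 W


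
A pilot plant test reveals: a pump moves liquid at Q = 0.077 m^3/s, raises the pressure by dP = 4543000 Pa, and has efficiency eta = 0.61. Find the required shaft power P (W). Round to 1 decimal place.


P = Q * dP / eta
P = 0.077 * 4543000 / 0.61
P = 349811.0 / 0.61
P = 573460.7 W


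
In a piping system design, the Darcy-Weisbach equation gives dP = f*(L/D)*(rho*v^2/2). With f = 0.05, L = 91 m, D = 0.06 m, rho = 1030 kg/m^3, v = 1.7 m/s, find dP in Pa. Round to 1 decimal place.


dP = f * (L/D) * (rho*v^2/2)
dP = 0.05 * (91/0.06) * (1030*1.7^2/2)
L/D = 1516.66666667
rho*v^2/2 = 1030*2.89/2 = 1488.35
dP = 0.05 * 1516.66666667 * 1488.35
dP = 112866.5 Pa


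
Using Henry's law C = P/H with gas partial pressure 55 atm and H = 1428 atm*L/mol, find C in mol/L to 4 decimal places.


C = P / H
C = 55 / 1428
C = 0.0385 mol/L


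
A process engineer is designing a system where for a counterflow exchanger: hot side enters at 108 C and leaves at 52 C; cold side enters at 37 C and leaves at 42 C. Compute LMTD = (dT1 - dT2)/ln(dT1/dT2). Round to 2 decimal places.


dT1 = Th_in - Tc_out = 108 - 42 = 66
dT2 = Th_out - Tc_in = 52 - 37 = 15
LMTD = (dT1 - dT2) / ln(dT1/dT2)
LMTD = (66 - 15) / ln(66/15)
LMTD = 34.42 K


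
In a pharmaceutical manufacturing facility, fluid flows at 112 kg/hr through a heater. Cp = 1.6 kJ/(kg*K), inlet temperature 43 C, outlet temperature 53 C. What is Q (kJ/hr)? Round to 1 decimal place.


Q = m_dot * Cp * (T2 - T1)
Q = 112 * 1.6 * (53 - 43)
Q = 112 * 1.6 * 10
Q = 1792.0 kJ/hr


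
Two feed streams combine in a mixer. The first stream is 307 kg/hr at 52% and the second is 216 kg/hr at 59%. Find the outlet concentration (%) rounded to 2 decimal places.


Mass balance on solute: F1*x1 + F2*x2 = F3*x3
F3 = F1 + F2 = 307 + 216 = 523 kg/hr
x3 = (F1*x1 + F2*x2)/F3
x3 = (307*0.52 + 216*0.59) / 523
x3 = 54.89%


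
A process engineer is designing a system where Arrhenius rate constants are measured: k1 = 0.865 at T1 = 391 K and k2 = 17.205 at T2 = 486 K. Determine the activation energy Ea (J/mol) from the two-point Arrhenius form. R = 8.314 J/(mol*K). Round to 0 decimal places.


Ea = R * ln(k2/k1) / (1/T1 - 1/T2)
ln(k2/k1) = ln(17.205/0.865) = 2.9902258
1/T1 - 1/T2 = 1/391 - 1/486 = 0.000499931588
Ea = 8.314 * 2.9902258 / 0.000499931588
Ea = 49728 J/mol


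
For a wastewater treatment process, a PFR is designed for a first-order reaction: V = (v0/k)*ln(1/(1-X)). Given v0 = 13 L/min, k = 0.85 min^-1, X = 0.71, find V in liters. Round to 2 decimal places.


V = (v0/k) * ln(1/(1-X))
V = (13/0.85) * ln(1/(1-0.71))
V = 15.294118 * ln(3.448276)
V = 15.294118 * 1.237874
V = 18.93 L


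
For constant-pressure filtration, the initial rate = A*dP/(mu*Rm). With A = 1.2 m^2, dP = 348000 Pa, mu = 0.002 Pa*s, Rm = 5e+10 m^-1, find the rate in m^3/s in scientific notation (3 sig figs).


rate = A * dP / (mu * Rm)
rate = 1.2 * 348000 / (0.002 * 5e+10)
rate = 417600.0 / 1.000e+08
rate = 4.18e-03 m^3/s


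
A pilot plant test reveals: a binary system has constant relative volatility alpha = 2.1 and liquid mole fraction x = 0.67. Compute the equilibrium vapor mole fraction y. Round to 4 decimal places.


y = alpha*x / (1 + (alpha-1)*x)
y = 2.1*0.67 / (1 + (2.1-1)*0.67)
y = 1.407 / (1 + 0.737)
y = 1.407 / 1.737
y = 0.8100


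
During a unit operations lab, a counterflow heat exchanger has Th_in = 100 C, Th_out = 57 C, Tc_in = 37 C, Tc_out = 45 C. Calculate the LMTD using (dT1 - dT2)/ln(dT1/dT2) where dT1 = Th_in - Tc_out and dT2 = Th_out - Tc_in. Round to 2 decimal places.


dT1 = Th_in - Tc_out = 100 - 45 = 55
dT2 = Th_out - Tc_in = 57 - 37 = 20
LMTD = (dT1 - dT2) / ln(dT1/dT2)
LMTD = (55 - 20) / ln(55/20)
LMTD = 34.60 K


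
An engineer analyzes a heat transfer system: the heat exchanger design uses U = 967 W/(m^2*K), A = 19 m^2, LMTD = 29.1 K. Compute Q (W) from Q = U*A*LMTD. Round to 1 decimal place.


Q = U * A * LMTD
Q = 967 * 19 * 29.1
Q = 534654.3 W


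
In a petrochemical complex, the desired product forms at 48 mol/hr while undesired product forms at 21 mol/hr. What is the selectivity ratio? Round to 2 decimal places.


S = desired product rate / undesired product rate
S = 48 / 21
S = 2.29


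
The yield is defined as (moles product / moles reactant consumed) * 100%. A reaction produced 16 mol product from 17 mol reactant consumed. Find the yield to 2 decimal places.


Yield = (moles product / moles consumed) * 100%
Yield = (16 / 17) * 100
Yield = 0.9412 * 100
Yield = 94.12%


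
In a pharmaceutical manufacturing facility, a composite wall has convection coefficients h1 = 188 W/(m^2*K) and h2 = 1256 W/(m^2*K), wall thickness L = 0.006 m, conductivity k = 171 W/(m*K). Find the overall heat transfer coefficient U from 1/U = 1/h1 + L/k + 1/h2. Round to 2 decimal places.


1/U = 1/h1 + L/k + 1/h2
1/U = 1/188 + 0.006/171 + 1/1256
1/U = 0.0053191489 + 3.50877e-05 + 0.0007961783
1/U = 0.0061504149
U = 162.59 W/(m^2*K)


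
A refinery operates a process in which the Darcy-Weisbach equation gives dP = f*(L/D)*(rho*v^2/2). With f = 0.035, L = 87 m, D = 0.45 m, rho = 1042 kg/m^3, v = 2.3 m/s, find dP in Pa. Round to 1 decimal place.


dP = f * (L/D) * (rho*v^2/2)
dP = 0.035 * (87/0.45) * (1042*2.3^2/2)
L/D = 193.33333333
rho*v^2/2 = 1042*5.29/2 = 2756.09
dP = 0.035 * 193.33333333 * 2756.09
dP = 18649.5 Pa


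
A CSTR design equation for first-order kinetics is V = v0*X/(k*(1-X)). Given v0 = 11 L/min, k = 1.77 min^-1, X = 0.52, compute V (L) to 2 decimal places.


V = v0 * X / (k * (1 - X))
V = 11 * 0.52 / (1.77 * (1 - 0.52))
V = 5.72 / (1.77 * 0.48)
V = 5.72 / 0.8496
V = 6.73 L
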